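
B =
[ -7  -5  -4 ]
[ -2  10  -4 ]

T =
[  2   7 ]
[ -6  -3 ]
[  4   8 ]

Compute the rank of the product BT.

2

First compute BT:
[[  0, -66],
 [-80, -76]]
Now row reduce the product.
Swap R1 ↔ R2
2 nonzero rows, so rank(BT) = 2.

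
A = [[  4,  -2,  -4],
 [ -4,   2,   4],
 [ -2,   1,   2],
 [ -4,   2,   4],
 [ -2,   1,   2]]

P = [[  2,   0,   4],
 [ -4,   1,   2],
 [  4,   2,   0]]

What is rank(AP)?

1

First compute AP:
[[  0, -10,  12],
 [  0,  10, -12],
 [  0,   5,  -6],
 [  0,  10, -12],
 [  0,   5,  -6]]
Now row reduce the product.
R2 ← R2 + R1: [0, 0, 0]
R3 ← R3 + (1/2)·R1: [0, 0, 0]
R4 ← R4 + R1: [0, 0, 0]
R5 ← R5 + (1/2)·R1: [0, 0, 0]
1 nonzero row, so rank(AP) = 1.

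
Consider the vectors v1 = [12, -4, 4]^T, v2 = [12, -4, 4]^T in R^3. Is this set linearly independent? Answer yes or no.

no

Form the matrix with these vectors as rows and row reduce.
R2 ← R2 − R1: [0, 0, 0]
1 nonzero row, so the 2 vectors span a space of dimension 1.
Since 1 < 2, the vectors are linearly dependent.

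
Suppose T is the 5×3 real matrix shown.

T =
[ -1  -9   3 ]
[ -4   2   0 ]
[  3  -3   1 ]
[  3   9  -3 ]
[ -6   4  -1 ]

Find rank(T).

Row reduce to echelon form.
R2 ← R2 − (4)·R1: [0, 38, -12]
R3 ← R3 + (3)·R1: [0, -30, 10]
R4 ← R4 + (3)·R1: [0, -18, 6]
R5 ← R5 − (6)·R1: [0, 58, -19]
R3 ← R3 + (15/19)·R2: [0, 0, 10/19]
R4 ← R4 + (9/19)·R2: [0, 0, 6/19]
R5 ← R5 − (29/19)·R2: [0, 0, -13/19]
R4 ← R4 − (3/5)·R3: [0, 0, 0]
R5 ← R5 + (13/10)·R3: [0, 0, 0]
Echelon form has 3 nonzero rows, so rank(T) = 3.

3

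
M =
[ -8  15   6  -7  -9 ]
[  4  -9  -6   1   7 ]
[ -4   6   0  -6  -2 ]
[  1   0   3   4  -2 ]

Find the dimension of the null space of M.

Row reduce to echelon form.
R2 ← R2 + (1/2)·R1: [0, -3/2, -3, -5/2, 5/2]
R3 ← R3 − (1/2)·R1: [0, -3/2, -3, -5/2, 5/2]
R4 ← R4 + (1/8)·R1: [0, 15/8, 15/4, 25/8, -25/8]
R3 ← R3 − R2: [0, 0, 0, 0, 0]
R4 ← R4 + (5/4)·R2: [0, 0, 0, 0, 0]
2 nonzero rows, so rank(M) = 2.
M has 5 columns; by rank–nullity, nullity = 5 − 2 = 3.

3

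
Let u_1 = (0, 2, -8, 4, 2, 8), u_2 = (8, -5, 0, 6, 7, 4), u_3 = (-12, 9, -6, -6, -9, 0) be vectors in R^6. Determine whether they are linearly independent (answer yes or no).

Form the matrix with these vectors as rows and row reduce.
Swap R1 ↔ R2
R3 ← R3 + (3/2)·R1: [0, 3/2, -6, 3, 3/2, 6]
R3 ← R3 − (3/4)·R2: [0, 0, 0, 0, 0, 0]
2 nonzero rows, so the 3 vectors span a space of dimension 2.
Since 2 < 3, the vectors are linearly dependent.

no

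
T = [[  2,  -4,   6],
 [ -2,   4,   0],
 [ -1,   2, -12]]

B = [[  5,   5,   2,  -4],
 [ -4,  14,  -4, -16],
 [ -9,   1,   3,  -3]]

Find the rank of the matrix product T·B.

2

First compute TB:
[[-28, -40,  38,  38],
 [-26,  46, -20, -56],
 [ 95,  11, -46,   8]]
Now row reduce the product.
R2 ← R2 − (13/14)·R1: [0, 582/7, -387/7, -639/7]
R3 ← R3 + (95/28)·R1: [0, -873/7, 1161/14, 1917/14]
R3 ← R3 + (3/2)·R2: [0, 0, 0, 0]
2 nonzero rows, so rank(TB) = 2.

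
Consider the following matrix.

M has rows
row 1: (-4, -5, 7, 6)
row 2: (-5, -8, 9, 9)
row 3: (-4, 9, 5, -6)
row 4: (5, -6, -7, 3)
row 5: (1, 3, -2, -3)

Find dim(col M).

2

Row reduce to echelon form.
R2 ← R2 − (5/4)·R1: [0, -7/4, 1/4, 3/2]
R3 ← R3 − R1: [0, 14, -2, -12]
R4 ← R4 + (5/4)·R1: [0, -49/4, 7/4, 21/2]
R5 ← R5 + (1/4)·R1: [0, 7/4, -1/4, -3/2]
R3 ← R3 + (8)·R2: [0, 0, 0, 0]
R4 ← R4 − (7)·R2: [0, 0, 0, 0]
R5 ← R5 + R2: [0, 0, 0, 0]
Echelon form has 2 nonzero rows, so rank(M) = 2.
The column space has dimension equal to the rank: 2.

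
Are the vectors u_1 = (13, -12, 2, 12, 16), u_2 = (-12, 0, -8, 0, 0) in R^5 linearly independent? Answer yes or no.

yes

Form the matrix with these vectors as rows and row reduce.
R2 ← R2 + (12/13)·R1: [0, -144/13, -80/13, 144/13, 192/13]
2 nonzero rows, so the 2 vectors span a space of dimension 2.
Since 2 = 2, the vectors are linearly independent.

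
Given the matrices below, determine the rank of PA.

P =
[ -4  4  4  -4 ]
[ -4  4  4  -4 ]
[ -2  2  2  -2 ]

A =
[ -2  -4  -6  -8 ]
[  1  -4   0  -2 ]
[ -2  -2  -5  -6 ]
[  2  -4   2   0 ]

First compute PA:
[[ -4,   8,  -4,   0],
 [ -4,   8,  -4,   0],
 [ -2,   4,  -2,   0]]
Now row reduce the product.
R2 ← R2 − R1: [0, 0, 0, 0]
R3 ← R3 − (1/2)·R1: [0, 0, 0, 0]
1 nonzero row, so rank(PA) = 1.

1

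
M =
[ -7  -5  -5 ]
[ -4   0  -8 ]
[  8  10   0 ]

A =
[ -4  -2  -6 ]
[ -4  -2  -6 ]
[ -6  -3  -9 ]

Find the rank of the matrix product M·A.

First compute MA:
[[ 78,  39, 117],
 [ 64,  32,  96],
 [-72, -36, -108]]
Now row reduce the product.
R2 ← R2 − (32/39)·R1: [0, 0, 0]
R3 ← R3 + (12/13)·R1: [0, 0, 0]
1 nonzero row, so rank(MA) = 1.

1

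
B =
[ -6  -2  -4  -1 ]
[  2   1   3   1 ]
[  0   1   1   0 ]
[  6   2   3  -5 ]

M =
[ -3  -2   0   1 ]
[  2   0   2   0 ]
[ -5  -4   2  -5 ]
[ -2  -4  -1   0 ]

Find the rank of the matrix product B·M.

4

First compute BM:
[[ 36,  32, -11,  14],
 [-21, -20,   7, -13],
 [ -3,  -4,   4,  -5],
 [-19,  -4,  15,  -9]]
Now row reduce the product.
R2 ← R2 + (7/12)·R1: [0, -4/3, 7/12, -29/6]
R3 ← R3 + (1/12)·R1: [0, -4/3, 37/12, -23/6]
R4 ← R4 + (19/36)·R1: [0, 116/9, 331/36, -29/18]
R3 ← R3 − R2: [0, 0, 5/2, 1]
R4 ← R4 + (29/3)·R2: [0, 0, 89/6, -145/3]
R4 ← R4 − (89/15)·R3: [0, 0, 0, -814/15]
4 nonzero rows, so rank(BM) = 4.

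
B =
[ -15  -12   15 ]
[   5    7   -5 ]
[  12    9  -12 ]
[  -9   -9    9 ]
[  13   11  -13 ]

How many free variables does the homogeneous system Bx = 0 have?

Row reduce to echelon form.
R2 ← R2 + (1/3)·R1: [0, 3, 0]
R3 ← R3 + (4/5)·R1: [0, -3/5, 0]
R4 ← R4 − (3/5)·R1: [0, -9/5, 0]
R5 ← R5 + (13/15)·R1: [0, 3/5, 0]
R3 ← R3 + (1/5)·R2: [0, 0, 0]
R4 ← R4 + (3/5)·R2: [0, 0, 0]
R5 ← R5 − (1/5)·R2: [0, 0, 0]
2 nonzero rows, so rank(B) = 2.
B has 3 columns; by rank–nullity, nullity = 3 − 2 = 1.

1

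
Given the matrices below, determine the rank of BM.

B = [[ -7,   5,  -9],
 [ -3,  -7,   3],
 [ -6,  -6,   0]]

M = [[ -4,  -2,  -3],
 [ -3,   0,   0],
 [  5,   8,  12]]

First compute BM:
[[-32, -58, -87],
 [ 48,  30,  45],
 [ 42,  12,  18]]
Now row reduce the product.
R2 ← R2 + (3/2)·R1: [0, -57, -171/2]
R3 ← R3 + (21/16)·R1: [0, -513/8, -1539/16]
R3 ← R3 − (9/8)·R2: [0, 0, 0]
2 nonzero rows, so rank(BM) = 2.

2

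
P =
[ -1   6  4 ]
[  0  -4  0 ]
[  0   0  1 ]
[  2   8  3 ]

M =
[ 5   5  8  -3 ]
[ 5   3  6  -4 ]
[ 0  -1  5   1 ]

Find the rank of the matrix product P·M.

3

First compute PM:
[[ 25,   9,  48, -17],
 [-20, -12, -24,  16],
 [  0,  -1,   5,   1],
 [ 50,  31,  79, -35]]
Now row reduce the product.
R2 ← R2 + (4/5)·R1: [0, -24/5, 72/5, 12/5]
R4 ← R4 − (2)·R1: [0, 13, -17, -1]
R3 ← R3 − (5/24)·R2: [0, 0, 2, 1/2]
R4 ← R4 + (65/24)·R2: [0, 0, 22, 11/2]
R4 ← R4 − (11)·R3: [0, 0, 0, 0]
3 nonzero rows, so rank(PM) = 3.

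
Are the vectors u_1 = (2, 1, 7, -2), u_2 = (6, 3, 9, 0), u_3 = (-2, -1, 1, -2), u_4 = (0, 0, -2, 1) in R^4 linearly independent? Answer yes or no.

no

Form the matrix with these vectors as rows and row reduce.
R2 ← R2 − (3)·R1: [0, 0, -12, 6]
R3 ← R3 + R1: [0, 0, 8, -4]
R3 ← R3 + (2/3)·R2: [0, 0, 0, 0]
R4 ← R4 − (1/6)·R2: [0, 0, 0, 0]
2 nonzero rows, so the 4 vectors span a space of dimension 2.
Since 2 < 4, the vectors are linearly dependent.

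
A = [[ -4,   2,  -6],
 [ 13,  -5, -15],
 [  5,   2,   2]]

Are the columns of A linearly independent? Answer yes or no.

yes

Row reduce A to echelon form.
R2 ← R2 + (13/4)·R1: [0, 3/2, -69/2]
R3 ← R3 + (5/4)·R1: [0, 9/2, -11/2]
R3 ← R3 − (3)·R2: [0, 0, 98]
3 pivots among 3 columns.
Every column is a pivot column, so the columns are linearly independent.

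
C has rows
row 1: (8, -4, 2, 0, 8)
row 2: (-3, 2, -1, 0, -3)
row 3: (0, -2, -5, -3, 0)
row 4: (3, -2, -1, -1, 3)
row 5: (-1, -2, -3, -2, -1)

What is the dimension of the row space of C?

3

Row reduce to echelon form.
R2 ← R2 + (3/8)·R1: [0, 1/2, -1/4, 0, 0]
R4 ← R4 − (3/8)·R1: [0, -1/2, -7/4, -1, 0]
R5 ← R5 + (1/8)·R1: [0, -5/2, -11/4, -2, 0]
R3 ← R3 + (4)·R2: [0, 0, -6, -3, 0]
R4 ← R4 + R2: [0, 0, -2, -1, 0]
R5 ← R5 + (5)·R2: [0, 0, -4, -2, 0]
R4 ← R4 − (1/3)·R3: [0, 0, 0, 0, 0]
R5 ← R5 − (2/3)·R3: [0, 0, 0, 0, 0]
Echelon form has 3 nonzero rows, so rank(C) = 3.
The row space has dimension equal to the rank: 3.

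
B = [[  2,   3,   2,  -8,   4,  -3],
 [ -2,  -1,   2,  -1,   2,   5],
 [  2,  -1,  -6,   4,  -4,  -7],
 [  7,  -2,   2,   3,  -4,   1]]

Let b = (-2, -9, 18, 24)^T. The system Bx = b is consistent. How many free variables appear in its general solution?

Row reduce the augmented matrix [B | b].
R2 ← R2 + R1: [0, 2, 4, -9, 6, 2, -11]
R3 ← R3 − R1: [0, -4, -8, 12, -8, -4, 20]
R4 ← R4 − (7/2)·R1: [0, -25/2, -5, 31, -18, 23/2, 31]
R3 ← R3 + (2)·R2: [0, 0, 0, -6, 4, 0, -2]
R4 ← R4 + (25/4)·R2: [0, 0, 20, -101/4, 39/2, 24, -151/4]
Swap R3 ↔ R4
The echelon form has 4 nonzero rows, and every pivot lies in the first 6 columns, so rank(B) = rank([B|b]) = 4.
The system is consistent.
Free variables = (unknowns) − (rank) = 6 − 4 = 2.

2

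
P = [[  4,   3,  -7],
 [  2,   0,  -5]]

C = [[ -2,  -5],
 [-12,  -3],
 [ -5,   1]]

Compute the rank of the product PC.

2

First compute PC:
[[ -9, -36],
 [ 21, -15]]
Now row reduce the product.
R2 ← R2 + (7/3)·R1: [0, -99]
2 nonzero rows, so rank(PC) = 2.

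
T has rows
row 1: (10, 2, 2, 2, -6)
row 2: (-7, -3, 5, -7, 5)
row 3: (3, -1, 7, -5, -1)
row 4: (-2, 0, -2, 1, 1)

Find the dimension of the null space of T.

3

Row reduce to echelon form.
R2 ← R2 + (7/10)·R1: [0, -8/5, 32/5, -28/5, 4/5]
R3 ← R3 − (3/10)·R1: [0, -8/5, 32/5, -28/5, 4/5]
R4 ← R4 + (1/5)·R1: [0, 2/5, -8/5, 7/5, -1/5]
R3 ← R3 − R2: [0, 0, 0, 0, 0]
R4 ← R4 + (1/4)·R2: [0, 0, 0, 0, 0]
2 nonzero rows, so rank(T) = 2.
T has 5 columns; by rank–nullity, nullity = 5 − 2 = 3.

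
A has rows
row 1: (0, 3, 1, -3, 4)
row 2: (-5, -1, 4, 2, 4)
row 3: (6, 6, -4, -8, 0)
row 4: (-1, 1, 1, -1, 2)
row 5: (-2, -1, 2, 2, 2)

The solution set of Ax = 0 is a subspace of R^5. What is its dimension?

Row reduce to echelon form.
Swap R1 ↔ R2
R3 ← R3 + (6/5)·R1: [0, 24/5, 4/5, -28/5, 24/5]
R4 ← R4 − (1/5)·R1: [0, 6/5, 1/5, -7/5, 6/5]
R5 ← R5 − (2/5)·R1: [0, -3/5, 2/5, 6/5, 2/5]
R3 ← R3 − (8/5)·R2: [0, 0, -4/5, -4/5, -8/5]
R4 ← R4 − (2/5)·R2: [0, 0, -1/5, -1/5, -2/5]
R5 ← R5 + (1/5)·R2: [0, 0, 3/5, 3/5, 6/5]
R4 ← R4 − (1/4)·R3: [0, 0, 0, 0, 0]
R5 ← R5 + (3/4)·R3: [0, 0, 0, 0, 0]
3 nonzero rows, so rank(A) = 3.
A has 5 columns; by rank–nullity, nullity = 5 − 3 = 2.

2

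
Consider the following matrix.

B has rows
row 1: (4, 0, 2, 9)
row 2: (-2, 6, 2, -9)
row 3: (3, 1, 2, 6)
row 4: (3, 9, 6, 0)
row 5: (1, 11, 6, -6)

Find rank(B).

2

Row reduce to echelon form.
R2 ← R2 + (1/2)·R1: [0, 6, 3, -9/2]
R3 ← R3 − (3/4)·R1: [0, 1, 1/2, -3/4]
R4 ← R4 − (3/4)·R1: [0, 9, 9/2, -27/4]
R5 ← R5 − (1/4)·R1: [0, 11, 11/2, -33/4]
R3 ← R3 − (1/6)·R2: [0, 0, 0, 0]
R4 ← R4 − (3/2)·R2: [0, 0, 0, 0]
R5 ← R5 − (11/6)·R2: [0, 0, 0, 0]
Echelon form has 2 nonzero rows, so rank(B) = 2.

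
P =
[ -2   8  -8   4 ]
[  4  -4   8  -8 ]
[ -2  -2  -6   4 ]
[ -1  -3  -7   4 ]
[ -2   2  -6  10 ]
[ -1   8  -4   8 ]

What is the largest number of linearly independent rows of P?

4

Row reduce to echelon form.
R2 ← R2 + (2)·R1: [0, 12, -8, 0]
R3 ← R3 − R1: [0, -10, 2, 0]
R4 ← R4 − (1/2)·R1: [0, -7, -3, 2]
R5 ← R5 − R1: [0, -6, 2, 6]
R6 ← R6 − (1/2)·R1: [0, 4, 0, 6]
R3 ← R3 + (5/6)·R2: [0, 0, -14/3, 0]
R4 ← R4 + (7/12)·R2: [0, 0, -23/3, 2]
R5 ← R5 + (1/2)·R2: [0, 0, -2, 6]
R6 ← R6 − (1/3)·R2: [0, 0, 8/3, 6]
R4 ← R4 − (23/14)·R3: [0, 0, 0, 2]
R5 ← R5 − (3/7)·R3: [0, 0, 0, 6]
R6 ← R6 + (4/7)·R3: [0, 0, 0, 6]
R5 ← R5 − (3)·R4: [0, 0, 0, 0]
R6 ← R6 − (3)·R4: [0, 0, 0, 0]
Echelon form has 4 nonzero rows, so rank(P) = 4.
The rank gives the maximum number of linearly independent rows: 4.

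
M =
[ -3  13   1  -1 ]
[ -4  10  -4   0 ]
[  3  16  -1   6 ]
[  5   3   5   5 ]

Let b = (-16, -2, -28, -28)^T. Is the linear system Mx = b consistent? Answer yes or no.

yes

Row reduce the augmented matrix [M | b].
R2 ← R2 − (4/3)·R1: [0, -22/3, -16/3, 4/3, 58/3]
R3 ← R3 + R1: [0, 29, 0, 5, -44]
R4 ← R4 + (5/3)·R1: [0, 74/3, 20/3, 10/3, -164/3]
R3 ← R3 + (87/22)·R2: [0, 0, -232/11, 113/11, 357/11]
R4 ← R4 + (37/11)·R2: [0, 0, -124/11, 86/11, 114/11]
R4 ← R4 − (31/58)·R3: [0, 0, 0, 135/58, -405/58]
The echelon form has 4 nonzero rows, and every pivot lies in the first 4 columns, so rank(M) = rank([M|b]) = 4.
The system is consistent.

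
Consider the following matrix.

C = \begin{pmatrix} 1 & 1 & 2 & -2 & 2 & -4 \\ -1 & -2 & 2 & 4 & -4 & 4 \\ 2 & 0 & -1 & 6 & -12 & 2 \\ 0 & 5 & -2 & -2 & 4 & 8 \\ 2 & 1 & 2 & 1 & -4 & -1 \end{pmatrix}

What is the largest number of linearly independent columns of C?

Row reduce to echelon form.
R2 ← R2 + R1: [0, -1, 4, 2, -2, 0]
R3 ← R3 − (2)·R1: [0, -2, -5, 10, -16, 10]
R5 ← R5 − (2)·R1: [0, -1, -2, 5, -8, 7]
R3 ← R3 − (2)·R2: [0, 0, -13, 6, -12, 10]
R4 ← R4 + (5)·R2: [0, 0, 18, 8, -6, 8]
R5 ← R5 − R2: [0, 0, -6, 3, -6, 7]
R4 ← R4 + (18/13)·R3: [0, 0, 0, 212/13, -294/13, 284/13]
R5 ← R5 − (6/13)·R3: [0, 0, 0, 3/13, -6/13, 31/13]
R5 ← R5 − (3/212)·R4: [0, 0, 0, 0, -15/106, 110/53]
Echelon form has 5 nonzero rows, so rank(C) = 5.
The rank gives the maximum number of linearly independent columns: 5.

5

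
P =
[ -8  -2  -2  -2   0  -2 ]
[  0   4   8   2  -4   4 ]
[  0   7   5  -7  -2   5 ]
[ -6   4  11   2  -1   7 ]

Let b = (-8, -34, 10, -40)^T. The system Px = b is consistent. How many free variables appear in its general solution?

2

Row reduce the augmented matrix [P | b].
R4 ← R4 − (3/4)·R1: [0, 11/2, 25/2, 7/2, -1, 17/2, -34]
R3 ← R3 − (7/4)·R2: [0, 0, -9, -21/2, 5, -2, 139/2]
R4 ← R4 − (11/8)·R2: [0, 0, 3/2, 3/4, 9/2, 3, 51/4]
R4 ← R4 + (1/6)·R3: [0, 0, 0, -1, 16/3, 8/3, 73/3]
The echelon form has 4 nonzero rows, and every pivot lies in the first 6 columns, so rank(P) = rank([P|b]) = 4.
The system is consistent.
Free variables = (unknowns) − (rank) = 6 − 4 = 2.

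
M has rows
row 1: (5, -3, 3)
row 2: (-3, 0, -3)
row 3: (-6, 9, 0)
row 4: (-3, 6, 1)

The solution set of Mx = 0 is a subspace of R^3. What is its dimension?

Row reduce to echelon form.
R2 ← R2 + (3/5)·R1: [0, -9/5, -6/5]
R3 ← R3 + (6/5)·R1: [0, 27/5, 18/5]
R4 ← R4 + (3/5)·R1: [0, 21/5, 14/5]
R3 ← R3 + (3)·R2: [0, 0, 0]
R4 ← R4 + (7/3)·R2: [0, 0, 0]
2 nonzero rows, so rank(M) = 2.
M has 3 columns; by rank–nullity, nullity = 3 − 2 = 1.

1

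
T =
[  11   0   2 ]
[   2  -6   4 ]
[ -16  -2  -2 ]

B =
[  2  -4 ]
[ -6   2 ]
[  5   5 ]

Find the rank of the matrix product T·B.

2

First compute TB:
[[ 32, -34],
 [ 60,   0],
 [-30,  50]]
Now row reduce the product.
R2 ← R2 − (15/8)·R1: [0, 255/4]
R3 ← R3 + (15/16)·R1: [0, 145/8]
R3 ← R3 − (29/102)·R2: [0, 0]
2 nonzero rows, so rank(TB) = 2.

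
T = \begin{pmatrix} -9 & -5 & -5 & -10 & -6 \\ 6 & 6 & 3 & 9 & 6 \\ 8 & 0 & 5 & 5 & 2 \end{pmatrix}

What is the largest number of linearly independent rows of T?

Row reduce to echelon form.
R2 ← R2 + (2/3)·R1: [0, 8/3, -1/3, 7/3, 2]
R3 ← R3 + (8/9)·R1: [0, -40/9, 5/9, -35/9, -10/3]
R3 ← R3 + (5/3)·R2: [0, 0, 0, 0, 0]
Echelon form has 2 nonzero rows, so rank(T) = 2.
The rank gives the maximum number of linearly independent rows: 2.

2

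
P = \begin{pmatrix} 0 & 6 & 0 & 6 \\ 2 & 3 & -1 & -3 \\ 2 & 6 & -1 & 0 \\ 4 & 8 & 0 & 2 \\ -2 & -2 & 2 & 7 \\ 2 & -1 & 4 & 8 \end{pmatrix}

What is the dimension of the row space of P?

3

Row reduce to echelon form.
Swap R1 ↔ R2
R3 ← R3 − R1: [0, 3, 0, 3]
R4 ← R4 − (2)·R1: [0, 2, 2, 8]
R5 ← R5 + R1: [0, 1, 1, 4]
R6 ← R6 − R1: [0, -4, 5, 11]
R3 ← R3 − (1/2)·R2: [0, 0, 0, 0]
R4 ← R4 − (1/3)·R2: [0, 0, 2, 6]
R5 ← R5 − (1/6)·R2: [0, 0, 1, 3]
R6 ← R6 + (2/3)·R2: [0, 0, 5, 15]
Swap R3 ↔ R4
R5 ← R5 − (1/2)·R3: [0, 0, 0, 0]
R6 ← R6 − (5/2)·R3: [0, 0, 0, 0]
Echelon form has 3 nonzero rows, so rank(P) = 3.
The row space has dimension equal to the rank: 3.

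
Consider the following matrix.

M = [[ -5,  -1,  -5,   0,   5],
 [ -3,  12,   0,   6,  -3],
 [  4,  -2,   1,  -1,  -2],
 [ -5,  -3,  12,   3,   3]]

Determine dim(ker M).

Row reduce to echelon form.
R2 ← R2 − (3/5)·R1: [0, 63/5, 3, 6, -6]
R3 ← R3 + (4/5)·R1: [0, -14/5, -3, -1, 2]
R4 ← R4 − R1: [0, -2, 17, 3, -2]
R3 ← R3 + (2/9)·R2: [0, 0, -7/3, 1/3, 2/3]
R4 ← R4 + (10/63)·R2: [0, 0, 367/21, 83/21, -62/21]
R4 ← R4 + (367/49)·R3: [0, 0, 0, 316/49, 100/49]
4 nonzero rows, so rank(M) = 4.
M has 5 columns; by rank–nullity, nullity = 5 − 4 = 1.

1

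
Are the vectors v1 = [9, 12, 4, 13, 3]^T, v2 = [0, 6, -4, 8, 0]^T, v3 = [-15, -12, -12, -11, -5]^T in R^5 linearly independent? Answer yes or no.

Form the matrix with these vectors as rows and row reduce.
R3 ← R3 + (5/3)·R1: [0, 8, -16/3, 32/3, 0]
R3 ← R3 − (4/3)·R2: [0, 0, 0, 0, 0]
2 nonzero rows, so the 3 vectors span a space of dimension 2.
Since 2 < 3, the vectors are linearly dependent.

no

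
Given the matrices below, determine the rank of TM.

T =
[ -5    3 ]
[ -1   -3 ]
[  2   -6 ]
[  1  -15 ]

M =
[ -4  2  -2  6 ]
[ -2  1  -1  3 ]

First compute TM:
[[ 14,  -7,   7, -21],
 [ 10,  -5,   5, -15],
 [  4,  -2,   2,  -6],
 [ 26, -13,  13, -39]]
Now row reduce the product.
R2 ← R2 − (5/7)·R1: [0, 0, 0, 0]
R3 ← R3 − (2/7)·R1: [0, 0, 0, 0]
R4 ← R4 − (13/7)·R1: [0, 0, 0, 0]
1 nonzero row, so rank(TM) = 1.

1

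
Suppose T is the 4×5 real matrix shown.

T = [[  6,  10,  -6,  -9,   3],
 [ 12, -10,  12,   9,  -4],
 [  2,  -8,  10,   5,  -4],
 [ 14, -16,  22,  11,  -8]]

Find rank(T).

Row reduce to echelon form.
R2 ← R2 − (2)·R1: [0, -30, 24, 27, -10]
R3 ← R3 − (1/3)·R1: [0, -34/3, 12, 8, -5]
R4 ← R4 − (7/3)·R1: [0, -118/3, 36, 32, -15]
R3 ← R3 − (17/45)·R2: [0, 0, 44/15, -11/5, -11/9]
R4 ← R4 − (59/45)·R2: [0, 0, 68/15, -17/5, -17/9]
R4 ← R4 − (17/11)·R3: [0, 0, 0, 0, 0]
Echelon form has 3 nonzero rows, so rank(T) = 3.

3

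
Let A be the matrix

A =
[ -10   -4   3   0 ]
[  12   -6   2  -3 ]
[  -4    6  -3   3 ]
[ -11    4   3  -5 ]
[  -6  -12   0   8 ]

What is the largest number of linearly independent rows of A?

4

Row reduce to echelon form.
R2 ← R2 + (6/5)·R1: [0, -54/5, 28/5, -3]
R3 ← R3 − (2/5)·R1: [0, 38/5, -21/5, 3]
R4 ← R4 − (11/10)·R1: [0, 42/5, -3/10, -5]
R5 ← R5 − (3/5)·R1: [0, -48/5, -9/5, 8]
R3 ← R3 + (19/27)·R2: [0, 0, -7/27, 8/9]
R4 ← R4 + (7/9)·R2: [0, 0, 73/18, -22/3]
R5 ← R5 − (8/9)·R2: [0, 0, -61/9, 32/3]
R4 ← R4 + (219/14)·R3: [0, 0, 0, 46/7]
R5 ← R5 − (183/7)·R3: [0, 0, 0, -88/7]
R5 ← R5 + (44/23)·R4: [0, 0, 0, 0]
Echelon form has 4 nonzero rows, so rank(A) = 4.
The rank gives the maximum number of linearly independent rows: 4.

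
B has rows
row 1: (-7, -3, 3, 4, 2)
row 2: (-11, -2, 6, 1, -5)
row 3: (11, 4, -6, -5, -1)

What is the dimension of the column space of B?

Row reduce to echelon form.
R2 ← R2 − (11/7)·R1: [0, 19/7, 9/7, -37/7, -57/7]
R3 ← R3 + (11/7)·R1: [0, -5/7, -9/7, 9/7, 15/7]
R3 ← R3 + (5/19)·R2: [0, 0, -18/19, -2/19, 0]
Echelon form has 3 nonzero rows, so rank(B) = 3.
The column space has dimension equal to the rank: 3.

3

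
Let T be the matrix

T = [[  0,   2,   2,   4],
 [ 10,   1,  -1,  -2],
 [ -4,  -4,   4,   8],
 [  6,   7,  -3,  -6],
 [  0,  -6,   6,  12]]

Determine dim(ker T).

Row reduce to echelon form.
Swap R1 ↔ R2
R3 ← R3 + (2/5)·R1: [0, -18/5, 18/5, 36/5]
R4 ← R4 − (3/5)·R1: [0, 32/5, -12/5, -24/5]
R3 ← R3 + (9/5)·R2: [0, 0, 36/5, 72/5]
R4 ← R4 − (16/5)·R2: [0, 0, -44/5, -88/5]
R5 ← R5 + (3)·R2: [0, 0, 12, 24]
R4 ← R4 + (11/9)·R3: [0, 0, 0, 0]
R5 ← R5 − (5/3)·R3: [0, 0, 0, 0]
3 nonzero rows, so rank(T) = 3.
T has 4 columns; by rank–nullity, nullity = 4 − 3 = 1.

1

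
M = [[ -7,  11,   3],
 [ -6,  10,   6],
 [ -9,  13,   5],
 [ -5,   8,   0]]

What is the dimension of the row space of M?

3

Row reduce to echelon form.
R2 ← R2 − (6/7)·R1: [0, 4/7, 24/7]
R3 ← R3 − (9/7)·R1: [0, -8/7, 8/7]
R4 ← R4 − (5/7)·R1: [0, 1/7, -15/7]
R3 ← R3 + (2)·R2: [0, 0, 8]
R4 ← R4 − (1/4)·R2: [0, 0, -3]
R4 ← R4 + (3/8)·R3: [0, 0, 0]
Echelon form has 3 nonzero rows, so rank(M) = 3.
The row space has dimension equal to the rank: 3.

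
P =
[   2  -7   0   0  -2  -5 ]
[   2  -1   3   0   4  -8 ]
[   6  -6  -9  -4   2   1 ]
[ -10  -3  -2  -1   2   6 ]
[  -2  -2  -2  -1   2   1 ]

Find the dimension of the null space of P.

Row reduce to echelon form.
R2 ← R2 − R1: [0, 6, 3, 0, 6, -3]
R3 ← R3 − (3)·R1: [0, 15, -9, -4, 8, 16]
R4 ← R4 + (5)·R1: [0, -38, -2, -1, -8, -19]
R5 ← R5 + R1: [0, -9, -2, -1, 0, -4]
R3 ← R3 − (5/2)·R2: [0, 0, -33/2, -4, -7, 47/2]
R4 ← R4 + (19/3)·R2: [0, 0, 17, -1, 30, -38]
R5 ← R5 + (3/2)·R2: [0, 0, 5/2, -1, 9, -17/2]
R4 ← R4 + (34/33)·R3: [0, 0, 0, -169/33, 752/33, -455/33]
R5 ← R5 + (5/33)·R3: [0, 0, 0, -53/33, 262/33, -163/33]
R5 ← R5 − (53/169)·R4: [0, 0, 0, 0, 134/169, -8/13]
5 nonzero rows, so rank(P) = 5.
P has 6 columns; by rank–nullity, nullity = 6 − 5 = 1.

1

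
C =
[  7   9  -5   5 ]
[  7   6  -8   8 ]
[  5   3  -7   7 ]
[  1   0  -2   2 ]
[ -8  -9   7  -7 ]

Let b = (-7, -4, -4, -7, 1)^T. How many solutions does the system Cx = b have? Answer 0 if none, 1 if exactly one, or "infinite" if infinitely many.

Row reduce the augmented matrix [C | b].
R2 ← R2 − R1: [0, -3, -3, 3, 3]
R3 ← R3 − (5/7)·R1: [0, -24/7, -24/7, 24/7, 1]
R4 ← R4 − (1/7)·R1: [0, -9/7, -9/7, 9/7, -6]
R5 ← R5 + (8/7)·R1: [0, 9/7, 9/7, -9/7, -7]
R3 ← R3 − (8/7)·R2: [0, 0, 0, 0, -17/7]
R4 ← R4 − (3/7)·R2: [0, 0, 0, 0, -51/7]
R5 ← R5 + (3/7)·R2: [0, 0, 0, 0, -40/7]
R4 ← R4 − (3)·R3: [0, 0, 0, 0, 0]
R5 ← R5 − (40/17)·R3: [0, 0, 0, 0, 0]
The echelon form has 3 nonzero rows; the last pivot sits in the augmented column, so rank(C) = 2 but rank([C|b]) = 3.
Since the ranks differ, the system is inconsistent.
It has no solutions.

0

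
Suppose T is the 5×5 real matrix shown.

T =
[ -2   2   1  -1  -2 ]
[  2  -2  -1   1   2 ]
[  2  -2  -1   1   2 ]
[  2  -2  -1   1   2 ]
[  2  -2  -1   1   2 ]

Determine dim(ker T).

4

Row reduce to echelon form.
R2 ← R2 + R1: [0, 0, 0, 0, 0]
R3 ← R3 + R1: [0, 0, 0, 0, 0]
R4 ← R4 + R1: [0, 0, 0, 0, 0]
R5 ← R5 + R1: [0, 0, 0, 0, 0]
1 nonzero row, so rank(T) = 1.
T has 5 columns; by rank–nullity, nullity = 5 − 1 = 4.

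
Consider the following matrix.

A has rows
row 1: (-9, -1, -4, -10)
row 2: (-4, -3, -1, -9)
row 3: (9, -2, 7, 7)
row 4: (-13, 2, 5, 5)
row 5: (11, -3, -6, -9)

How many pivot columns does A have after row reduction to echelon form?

Row reduce to echelon form.
R2 ← R2 − (4/9)·R1: [0, -23/9, 7/9, -41/9]
R3 ← R3 + R1: [0, -3, 3, -3]
R4 ← R4 − (13/9)·R1: [0, 31/9, 97/9, 175/9]
R5 ← R5 + (11/9)·R1: [0, -38/9, -98/9, -191/9]
R3 ← R3 − (27/23)·R2: [0, 0, 48/23, 54/23]
R4 ← R4 + (31/23)·R2: [0, 0, 272/23, 306/23]
R5 ← R5 − (38/23)·R2: [0, 0, -280/23, -315/23]
R4 ← R4 − (17/3)·R3: [0, 0, 0, 0]
R5 ← R5 + (35/6)·R3: [0, 0, 0, 0]
Echelon form has 3 nonzero rows, so rank(A) = 3.
Each nonzero row contributes one pivot column: 3 pivot columns.

3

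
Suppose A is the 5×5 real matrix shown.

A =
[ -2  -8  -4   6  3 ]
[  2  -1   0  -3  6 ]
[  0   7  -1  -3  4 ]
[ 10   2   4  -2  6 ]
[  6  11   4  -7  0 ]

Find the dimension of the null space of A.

0

Row reduce to echelon form.
R2 ← R2 + R1: [0, -9, -4, 3, 9]
R4 ← R4 + (5)·R1: [0, -38, -16, 28, 21]
R5 ← R5 + (3)·R1: [0, -13, -8, 11, 9]
R3 ← R3 + (7/9)·R2: [0, 0, -37/9, -2/3, 11]
R4 ← R4 − (38/9)·R2: [0, 0, 8/9, 46/3, -17]
R5 ← R5 − (13/9)·R2: [0, 0, -20/9, 20/3, -4]
R4 ← R4 + (8/37)·R3: [0, 0, 0, 562/37, -541/37]
R5 ← R5 − (20/37)·R3: [0, 0, 0, 260/37, -368/37]
R5 ← R5 − (130/281)·R4: [0, 0, 0, 0, -894/281]
5 nonzero rows, so rank(A) = 5.
A has 5 columns; by rank–nullity, nullity = 5 − 5 = 0.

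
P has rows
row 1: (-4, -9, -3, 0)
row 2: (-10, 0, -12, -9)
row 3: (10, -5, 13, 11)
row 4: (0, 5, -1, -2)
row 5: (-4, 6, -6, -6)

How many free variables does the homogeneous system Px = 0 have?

2

Row reduce to echelon form.
R2 ← R2 − (5/2)·R1: [0, 45/2, -9/2, -9]
R3 ← R3 + (5/2)·R1: [0, -55/2, 11/2, 11]
R5 ← R5 − R1: [0, 15, -3, -6]
R3 ← R3 + (11/9)·R2: [0, 0, 0, 0]
R4 ← R4 − (2/9)·R2: [0, 0, 0, 0]
R5 ← R5 − (2/3)·R2: [0, 0, 0, 0]
2 nonzero rows, so rank(P) = 2.
P has 4 columns; by rank–nullity, nullity = 4 − 2 = 2.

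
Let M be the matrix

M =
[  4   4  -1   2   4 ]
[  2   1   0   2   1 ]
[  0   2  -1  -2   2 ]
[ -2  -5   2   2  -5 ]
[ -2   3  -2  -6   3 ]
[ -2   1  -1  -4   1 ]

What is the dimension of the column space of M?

Row reduce to echelon form.
R2 ← R2 − (1/2)·R1: [0, -1, 1/2, 1, -1]
R4 ← R4 + (1/2)·R1: [0, -3, 3/2, 3, -3]
R5 ← R5 + (1/2)·R1: [0, 5, -5/2, -5, 5]
R6 ← R6 + (1/2)·R1: [0, 3, -3/2, -3, 3]
R3 ← R3 + (2)·R2: [0, 0, 0, 0, 0]
R4 ← R4 − (3)·R2: [0, 0, 0, 0, 0]
R5 ← R5 + (5)·R2: [0, 0, 0, 0, 0]
R6 ← R6 + (3)·R2: [0, 0, 0, 0, 0]
Echelon form has 2 nonzero rows, so rank(M) = 2.
The column space has dimension equal to the rank: 2.

2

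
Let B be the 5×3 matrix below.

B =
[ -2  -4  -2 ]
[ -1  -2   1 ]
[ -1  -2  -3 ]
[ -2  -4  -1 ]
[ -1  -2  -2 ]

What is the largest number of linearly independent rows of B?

2

Row reduce to echelon form.
R2 ← R2 − (1/2)·R1: [0, 0, 2]
R3 ← R3 − (1/2)·R1: [0, 0, -2]
R4 ← R4 − R1: [0, 0, 1]
R5 ← R5 − (1/2)·R1: [0, 0, -1]
R3 ← R3 + R2: [0, 0, 0]
R4 ← R4 − (1/2)·R2: [0, 0, 0]
R5 ← R5 + (1/2)·R2: [0, 0, 0]
Echelon form has 2 nonzero rows, so rank(B) = 2.
The rank gives the maximum number of linearly independent rows: 2.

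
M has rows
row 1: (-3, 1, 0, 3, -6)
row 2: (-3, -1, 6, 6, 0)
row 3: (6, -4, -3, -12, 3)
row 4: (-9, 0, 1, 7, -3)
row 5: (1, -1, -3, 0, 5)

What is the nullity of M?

Row reduce to echelon form.
R2 ← R2 − R1: [0, -2, 6, 3, 6]
R3 ← R3 + (2)·R1: [0, -2, -3, -6, -9]
R4 ← R4 − (3)·R1: [0, -3, 1, -2, 15]
R5 ← R5 + (1/3)·R1: [0, -2/3, -3, 1, 3]
R3 ← R3 − R2: [0, 0, -9, -9, -15]
R4 ← R4 − (3/2)·R2: [0, 0, -8, -13/2, 6]
R5 ← R5 − (1/3)·R2: [0, 0, -5, 0, 1]
R4 ← R4 − (8/9)·R3: [0, 0, 0, 3/2, 58/3]
R5 ← R5 − (5/9)·R3: [0, 0, 0, 5, 28/3]
R5 ← R5 − (10/3)·R4: [0, 0, 0, 0, -496/9]
5 nonzero rows, so rank(M) = 5.
M has 5 columns; by rank–nullity, nullity = 5 − 5 = 0.

0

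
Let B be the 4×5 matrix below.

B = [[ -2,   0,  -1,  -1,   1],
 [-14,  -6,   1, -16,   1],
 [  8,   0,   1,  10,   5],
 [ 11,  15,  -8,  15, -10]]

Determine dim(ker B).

Row reduce to echelon form.
R2 ← R2 − (7)·R1: [0, -6, 8, -9, -6]
R3 ← R3 + (4)·R1: [0, 0, -3, 6, 9]
R4 ← R4 + (11/2)·R1: [0, 15, -27/2, 19/2, -9/2]
R4 ← R4 + (5/2)·R2: [0, 0, 13/2, -13, -39/2]
R4 ← R4 + (13/6)·R3: [0, 0, 0, 0, 0]
3 nonzero rows, so rank(B) = 3.
B has 5 columns; by rank–nullity, nullity = 5 − 3 = 2.

2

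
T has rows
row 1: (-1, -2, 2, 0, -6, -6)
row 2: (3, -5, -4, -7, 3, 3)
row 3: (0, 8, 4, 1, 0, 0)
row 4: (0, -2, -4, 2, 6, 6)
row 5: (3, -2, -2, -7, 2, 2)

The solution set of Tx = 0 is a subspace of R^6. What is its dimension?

3

Row reduce to echelon form.
R2 ← R2 + (3)·R1: [0, -11, 2, -7, -15, -15]
R5 ← R5 + (3)·R1: [0, -8, 4, -7, -16, -16]
R3 ← R3 + (8/11)·R2: [0, 0, 60/11, -45/11, -120/11, -120/11]
R4 ← R4 − (2/11)·R2: [0, 0, -48/11, 36/11, 96/11, 96/11]
R5 ← R5 − (8/11)·R2: [0, 0, 28/11, -21/11, -56/11, -56/11]
R4 ← R4 + (4/5)·R3: [0, 0, 0, 0, 0, 0]
R5 ← R5 − (7/15)·R3: [0, 0, 0, 0, 0, 0]
3 nonzero rows, so rank(T) = 3.
T has 6 columns; by rank–nullity, nullity = 6 − 3 = 3.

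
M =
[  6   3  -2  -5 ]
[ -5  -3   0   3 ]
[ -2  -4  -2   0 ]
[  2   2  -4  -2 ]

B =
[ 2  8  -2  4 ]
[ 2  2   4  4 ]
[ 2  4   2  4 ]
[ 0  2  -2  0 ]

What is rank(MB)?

2

First compute MB:
[[ 14,  36,   6,  28],
 [-16, -40,  -8, -32],
 [-16, -32, -16, -32],
 [  0,   0,   0,   0]]
Now row reduce the product.
R2 ← R2 + (8/7)·R1: [0, 8/7, -8/7, 0]
R3 ← R3 + (8/7)·R1: [0, 64/7, -64/7, 0]
R3 ← R3 − (8)·R2: [0, 0, 0, 0]
2 nonzero rows, so rank(MB) = 2.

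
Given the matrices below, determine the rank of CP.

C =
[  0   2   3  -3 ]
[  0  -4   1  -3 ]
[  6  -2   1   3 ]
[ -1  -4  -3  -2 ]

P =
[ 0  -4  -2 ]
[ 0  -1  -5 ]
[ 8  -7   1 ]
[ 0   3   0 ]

3

First compute CP:
[[ 24, -32,  -7],
 [  8, -12,  21],
 [  8, -20,  -1],
 [-24,  23,  19]]
Now row reduce the product.
R2 ← R2 − (1/3)·R1: [0, -4/3, 70/3]
R3 ← R3 − (1/3)·R1: [0, -28/3, 4/3]
R4 ← R4 + R1: [0, -9, 12]
R3 ← R3 − (7)·R2: [0, 0, -162]
R4 ← R4 − (27/4)·R2: [0, 0, -291/2]
R4 ← R4 − (97/108)·R3: [0, 0, 0]
3 nonzero rows, so rank(CP) = 3.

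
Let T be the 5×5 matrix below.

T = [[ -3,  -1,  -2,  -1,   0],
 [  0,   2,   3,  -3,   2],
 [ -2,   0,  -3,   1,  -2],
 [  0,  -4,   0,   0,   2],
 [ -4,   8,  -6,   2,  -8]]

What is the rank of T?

Row reduce to echelon form.
R3 ← R3 − (2/3)·R1: [0, 2/3, -5/3, 5/3, -2]
R5 ← R5 − (4/3)·R1: [0, 28/3, -10/3, 10/3, -8]
R3 ← R3 − (1/3)·R2: [0, 0, -8/3, 8/3, -8/3]
R4 ← R4 + (2)·R2: [0, 0, 6, -6, 6]
R5 ← R5 − (14/3)·R2: [0, 0, -52/3, 52/3, -52/3]
R4 ← R4 + (9/4)·R3: [0, 0, 0, 0, 0]
R5 ← R5 − (13/2)·R3: [0, 0, 0, 0, 0]
Echelon form has 3 nonzero rows, so rank(T) = 3.

3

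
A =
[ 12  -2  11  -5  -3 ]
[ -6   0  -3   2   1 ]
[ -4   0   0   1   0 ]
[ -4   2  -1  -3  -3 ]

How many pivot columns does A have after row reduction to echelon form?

Row reduce to echelon form.
R2 ← R2 + (1/2)·R1: [0, -1, 5/2, -1/2, -1/2]
R3 ← R3 + (1/3)·R1: [0, -2/3, 11/3, -2/3, -1]
R4 ← R4 + (1/3)·R1: [0, 4/3, 8/3, -14/3, -4]
R3 ← R3 − (2/3)·R2: [0, 0, 2, -1/3, -2/3]
R4 ← R4 + (4/3)·R2: [0, 0, 6, -16/3, -14/3]
R4 ← R4 − (3)·R3: [0, 0, 0, -13/3, -8/3]
Echelon form has 4 nonzero rows, so rank(A) = 4.
Each nonzero row contributes one pivot column: 4 pivot columns.

4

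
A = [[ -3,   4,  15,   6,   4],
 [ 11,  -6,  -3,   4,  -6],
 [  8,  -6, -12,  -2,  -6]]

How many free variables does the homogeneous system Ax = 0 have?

Row reduce to echelon form.
R2 ← R2 + (11/3)·R1: [0, 26/3, 52, 26, 26/3]
R3 ← R3 + (8/3)·R1: [0, 14/3, 28, 14, 14/3]
R3 ← R3 − (7/13)·R2: [0, 0, 0, 0, 0]
2 nonzero rows, so rank(A) = 2.
A has 5 columns; by rank–nullity, nullity = 5 − 2 = 3.

3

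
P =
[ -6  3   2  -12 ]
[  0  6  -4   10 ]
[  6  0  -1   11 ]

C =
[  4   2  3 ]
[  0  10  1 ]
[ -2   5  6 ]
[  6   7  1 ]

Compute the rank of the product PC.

3

First compute PC:
[[-100, -56, -15],
 [ 68, 110,  -8],
 [ 92,  84,  23]]
Now row reduce the product.
R2 ← R2 + (17/25)·R1: [0, 1798/25, -91/5]
R3 ← R3 + (23/25)·R1: [0, 812/25, 46/5]
R3 ← R3 − (14/31)·R2: [0, 0, 540/31]
3 nonzero rows, so rank(PC) = 3.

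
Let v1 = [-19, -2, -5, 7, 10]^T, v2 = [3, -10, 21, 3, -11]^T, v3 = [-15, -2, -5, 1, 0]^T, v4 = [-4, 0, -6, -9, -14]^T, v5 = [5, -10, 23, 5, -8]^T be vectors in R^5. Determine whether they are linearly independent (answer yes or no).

no

Form the matrix with these vectors as rows and row reduce.
R2 ← R2 + (3/19)·R1: [0, -196/19, 384/19, 78/19, -179/19]
R3 ← R3 − (15/19)·R1: [0, -8/19, -20/19, -86/19, -150/19]
R4 ← R4 − (4/19)·R1: [0, 8/19, -94/19, -199/19, -306/19]
R5 ← R5 + (5/19)·R1: [0, -200/19, 412/19, 130/19, -102/19]
R3 ← R3 − (2/49)·R2: [0, 0, -92/49, -230/49, -368/49]
R4 ← R4 + (2/49)·R2: [0, 0, -202/49, -505/49, -808/49]
R5 ← R5 − (50/49)·R2: [0, 0, 52/49, 130/49, 208/49]
R4 ← R4 − (101/46)·R3: [0, 0, 0, 0, 0]
R5 ← R5 + (13/23)·R3: [0, 0, 0, 0, 0]
3 nonzero rows, so the 5 vectors span a space of dimension 3.
Since 3 < 5, the vectors are linearly dependent.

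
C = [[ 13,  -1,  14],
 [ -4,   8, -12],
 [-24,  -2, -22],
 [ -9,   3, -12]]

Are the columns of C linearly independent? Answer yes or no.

no

Row reduce C to echelon form.
R2 ← R2 + (4/13)·R1: [0, 100/13, -100/13]
R3 ← R3 + (24/13)·R1: [0, -50/13, 50/13]
R4 ← R4 + (9/13)·R1: [0, 30/13, -30/13]
R3 ← R3 + (1/2)·R2: [0, 0, 0]
R4 ← R4 − (3/10)·R2: [0, 0, 0]
2 pivots among 3 columns.
Only 2 < 3 pivot columns, so the columns are linearly dependent.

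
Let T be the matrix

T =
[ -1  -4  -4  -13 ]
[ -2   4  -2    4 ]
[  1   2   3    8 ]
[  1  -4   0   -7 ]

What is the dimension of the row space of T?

Row reduce to echelon form.
R2 ← R2 − (2)·R1: [0, 12, 6, 30]
R3 ← R3 + R1: [0, -2, -1, -5]
R4 ← R4 + R1: [0, -8, -4, -20]
R3 ← R3 + (1/6)·R2: [0, 0, 0, 0]
R4 ← R4 + (2/3)·R2: [0, 0, 0, 0]
Echelon form has 2 nonzero rows, so rank(T) = 2.
The row space has dimension equal to the rank: 2.

2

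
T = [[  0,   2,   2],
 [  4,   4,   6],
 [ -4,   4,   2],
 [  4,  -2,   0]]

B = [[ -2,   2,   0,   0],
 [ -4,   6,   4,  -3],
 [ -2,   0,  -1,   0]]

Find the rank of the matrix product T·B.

2

First compute TB:
[[-12,  12,   6,  -6],
 [-36,  32,  10, -12],
 [-12,  16,  14, -12],
 [  0,  -4,  -8,   6]]
Now row reduce the product.
R2 ← R2 − (3)·R1: [0, -4, -8, 6]
R3 ← R3 − R1: [0, 4, 8, -6]
R3 ← R3 + R2: [0, 0, 0, 0]
R4 ← R4 − R2: [0, 0, 0, 0]
2 nonzero rows, so rank(TB) = 2.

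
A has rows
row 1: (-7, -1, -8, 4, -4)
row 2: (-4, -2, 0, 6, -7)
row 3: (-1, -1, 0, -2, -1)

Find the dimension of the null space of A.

2

Row reduce to echelon form.
R2 ← R2 − (4/7)·R1: [0, -10/7, 32/7, 26/7, -33/7]
R3 ← R3 − (1/7)·R1: [0, -6/7, 8/7, -18/7, -3/7]
R3 ← R3 − (3/5)·R2: [0, 0, -8/5, -24/5, 12/5]
3 nonzero rows, so rank(A) = 3.
A has 5 columns; by rank–nullity, nullity = 5 − 3 = 2.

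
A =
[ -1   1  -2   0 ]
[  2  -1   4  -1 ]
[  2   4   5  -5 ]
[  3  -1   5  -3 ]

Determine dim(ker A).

Row reduce to echelon form.
R2 ← R2 + (2)·R1: [0, 1, 0, -1]
R3 ← R3 + (2)·R1: [0, 6, 1, -5]
R4 ← R4 + (3)·R1: [0, 2, -1, -3]
R3 ← R3 − (6)·R2: [0, 0, 1, 1]
R4 ← R4 − (2)·R2: [0, 0, -1, -1]
R4 ← R4 + R3: [0, 0, 0, 0]
3 nonzero rows, so rank(A) = 3.
A has 4 columns; by rank–nullity, nullity = 4 − 3 = 1.

1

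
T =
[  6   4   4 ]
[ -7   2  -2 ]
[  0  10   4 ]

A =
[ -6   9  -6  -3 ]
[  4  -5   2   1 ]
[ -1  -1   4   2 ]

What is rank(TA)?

2

First compute TA:
[[-24,  30, -12,  -6],
 [ 52, -71,  38,  19],
 [ 36, -54,  36,  18]]
Now row reduce the product.
R2 ← R2 + (13/6)·R1: [0, -6, 12, 6]
R3 ← R3 + (3/2)·R1: [0, -9, 18, 9]
R3 ← R3 − (3/2)·R2: [0, 0, 0, 0]
2 nonzero rows, so rank(TA) = 2.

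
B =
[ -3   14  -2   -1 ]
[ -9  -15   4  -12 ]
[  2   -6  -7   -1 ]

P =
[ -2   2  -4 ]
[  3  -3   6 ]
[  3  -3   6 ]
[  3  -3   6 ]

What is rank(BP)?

1

First compute BP:
[[ 39, -39,  78],
 [-51,  51, -102],
 [-46,  46, -92]]
Now row reduce the product.
R2 ← R2 + (17/13)·R1: [0, 0, 0]
R3 ← R3 + (46/39)·R1: [0, 0, 0]
1 nonzero row, so rank(BP) = 1.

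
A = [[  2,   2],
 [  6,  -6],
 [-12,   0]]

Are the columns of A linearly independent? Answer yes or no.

Row reduce A to echelon form.
R2 ← R2 − (3)·R1: [0, -12]
R3 ← R3 + (6)·R1: [0, 12]
R3 ← R3 + R2: [0, 0]
2 pivots among 2 columns.
Every column is a pivot column, so the columns are linearly independent.

yes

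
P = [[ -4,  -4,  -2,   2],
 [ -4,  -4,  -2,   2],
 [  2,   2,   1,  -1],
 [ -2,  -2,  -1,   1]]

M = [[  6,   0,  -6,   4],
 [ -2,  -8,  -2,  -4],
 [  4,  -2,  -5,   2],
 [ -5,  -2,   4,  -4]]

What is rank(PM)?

1

First compute PM:
[[-34,  32,  50, -12],
 [-34,  32,  50, -12],
 [ 17, -16, -25,   6],
 [-17,  16,  25,  -6]]
Now row reduce the product.
R2 ← R2 − R1: [0, 0, 0, 0]
R3 ← R3 + (1/2)·R1: [0, 0, 0, 0]
R4 ← R4 − (1/2)·R1: [0, 0, 0, 0]
1 nonzero row, so rank(PM) = 1.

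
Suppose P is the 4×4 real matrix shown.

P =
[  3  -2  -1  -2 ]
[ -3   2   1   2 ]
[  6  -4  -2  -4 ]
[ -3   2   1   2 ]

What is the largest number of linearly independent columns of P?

1

Row reduce to echelon form.
R2 ← R2 + R1: [0, 0, 0, 0]
R3 ← R3 − (2)·R1: [0, 0, 0, 0]
R4 ← R4 + R1: [0, 0, 0, 0]
Echelon form has 1 nonzero row, so rank(P) = 1.
The rank gives the maximum number of linearly independent columns: 1.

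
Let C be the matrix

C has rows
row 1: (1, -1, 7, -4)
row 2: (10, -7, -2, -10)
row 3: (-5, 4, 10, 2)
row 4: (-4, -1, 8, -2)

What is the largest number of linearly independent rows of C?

Row reduce to echelon form.
R2 ← R2 − (10)·R1: [0, 3, -72, 30]
R3 ← R3 + (5)·R1: [0, -1, 45, -18]
R4 ← R4 + (4)·R1: [0, -5, 36, -18]
R3 ← R3 + (1/3)·R2: [0, 0, 21, -8]
R4 ← R4 + (5/3)·R2: [0, 0, -84, 32]
R4 ← R4 + (4)·R3: [0, 0, 0, 0]
Echelon form has 3 nonzero rows, so rank(C) = 3.
The rank gives the maximum number of linearly independent rows: 3.

3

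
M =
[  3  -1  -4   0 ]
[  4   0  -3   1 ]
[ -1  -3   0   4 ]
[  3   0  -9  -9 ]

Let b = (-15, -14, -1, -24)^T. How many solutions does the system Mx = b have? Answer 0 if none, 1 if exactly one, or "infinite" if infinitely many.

Row reduce the augmented matrix [M | b].
R2 ← R2 − (4/3)·R1: [0, 4/3, 7/3, 1, 6]
R3 ← R3 + (1/3)·R1: [0, -10/3, -4/3, 4, -6]
R4 ← R4 − R1: [0, 1, -5, -9, -9]
R3 ← R3 + (5/2)·R2: [0, 0, 9/2, 13/2, 9]
R4 ← R4 − (3/4)·R2: [0, 0, -27/4, -39/4, -27/2]
R4 ← R4 + (3/2)·R3: [0, 0, 0, 0, 0]
The echelon form has 3 nonzero rows, and every pivot lies in the first 4 columns, so rank(M) = rank([M|b]) = 3.
The system is consistent.
rank = 3 < 4 unknowns, so there are infinitely many solutions.

infinite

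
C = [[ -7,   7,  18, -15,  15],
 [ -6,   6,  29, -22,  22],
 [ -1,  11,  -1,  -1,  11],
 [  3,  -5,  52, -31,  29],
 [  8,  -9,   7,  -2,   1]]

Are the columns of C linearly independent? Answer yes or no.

Row reduce C to echelon form.
R2 ← R2 − (6/7)·R1: [0, 0, 95/7, -64/7, 64/7]
R3 ← R3 − (1/7)·R1: [0, 10, -25/7, 8/7, 62/7]
R4 ← R4 + (3/7)·R1: [0, -2, 418/7, -262/7, 248/7]
R5 ← R5 + (8/7)·R1: [0, -1, 193/7, -134/7, 127/7]
Swap R2 ↔ R3
R4 ← R4 + (1/5)·R2: [0, 0, 59, -186/5, 186/5]
R5 ← R5 + (1/10)·R2: [0, 0, 381/14, -666/35, 666/35]
R4 ← R4 − (413/95)·R3: [0, 0, 0, 242/95, -242/95]
R5 ← R5 − (381/190)·R3: [0, 0, 0, -66/95, 66/95]
R5 ← R5 + (3/11)·R4: [0, 0, 0, 0, 0]
4 pivots among 5 columns.
Only 4 < 5 pivot columns, so the columns are linearly dependent.

no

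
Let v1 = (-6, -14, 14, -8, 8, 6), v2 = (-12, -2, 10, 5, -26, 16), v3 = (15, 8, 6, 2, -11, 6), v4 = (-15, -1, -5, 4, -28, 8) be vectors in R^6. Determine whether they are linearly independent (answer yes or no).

yes

Form the matrix with these vectors as rows and row reduce.
R2 ← R2 − (2)·R1: [0, 26, -18, 21, -42, 4]
R3 ← R3 + (5/2)·R1: [0, -27, 41, -18, 9, 21]
R4 ← R4 − (5/2)·R1: [0, 34, -40, 24, -48, -7]
R3 ← R3 + (27/26)·R2: [0, 0, 290/13, 99/26, -450/13, 327/13]
R4 ← R4 − (17/13)·R2: [0, 0, -214/13, -45/13, 90/13, -159/13]
R4 ← R4 + (107/145)·R3: [0, 0, 0, -189/290, -540/29, 918/145]
4 nonzero rows, so the 4 vectors span a space of dimension 4.
Since 4 = 4, the vectors are linearly independent.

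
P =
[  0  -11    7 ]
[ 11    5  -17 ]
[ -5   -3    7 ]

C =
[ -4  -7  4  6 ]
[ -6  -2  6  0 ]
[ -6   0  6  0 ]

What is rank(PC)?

3

First compute PC:
[[ 24,  22, -24,   0],
 [ 28, -87, -28,  66],
 [ -4,  41,   4, -30]]
Now row reduce the product.
R2 ← R2 − (7/6)·R1: [0, -338/3, 0, 66]
R3 ← R3 + (1/6)·R1: [0, 134/3, 0, -30]
R3 ← R3 + (67/169)·R2: [0, 0, 0, -648/169]
3 nonzero rows, so rank(PC) = 3.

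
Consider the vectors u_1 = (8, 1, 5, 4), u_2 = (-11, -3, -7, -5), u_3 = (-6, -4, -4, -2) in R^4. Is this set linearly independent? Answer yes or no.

no

Form the matrix with these vectors as rows and row reduce.
R2 ← R2 + (11/8)·R1: [0, -13/8, -1/8, 1/2]
R3 ← R3 + (3/4)·R1: [0, -13/4, -1/4, 1]
R3 ← R3 − (2)·R2: [0, 0, 0, 0]
2 nonzero rows, so the 3 vectors span a space of dimension 2.
Since 2 < 3, the vectors are linearly dependent.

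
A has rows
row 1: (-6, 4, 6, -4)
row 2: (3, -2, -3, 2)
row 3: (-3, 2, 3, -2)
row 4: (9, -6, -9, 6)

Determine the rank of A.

1

Row reduce to echelon form.
R2 ← R2 + (1/2)·R1: [0, 0, 0, 0]
R3 ← R3 − (1/2)·R1: [0, 0, 0, 0]
R4 ← R4 + (3/2)·R1: [0, 0, 0, 0]
Echelon form has 1 nonzero row, so rank(A) = 1.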